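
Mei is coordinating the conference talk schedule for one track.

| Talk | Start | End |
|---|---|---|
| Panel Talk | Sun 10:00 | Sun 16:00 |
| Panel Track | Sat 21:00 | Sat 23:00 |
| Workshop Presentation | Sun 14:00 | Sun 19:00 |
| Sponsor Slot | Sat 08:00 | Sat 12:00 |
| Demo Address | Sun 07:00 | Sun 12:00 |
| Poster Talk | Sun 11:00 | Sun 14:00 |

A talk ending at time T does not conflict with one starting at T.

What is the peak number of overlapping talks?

Walk through starts and ends in time order (an end at T is processed before a start at T):
Sat 08:00 start Sponsor Slot → 1
Sat 12:00 end Sponsor Slot → 0
Sat 21:00 start Panel Track → 1
Sat 23:00 end Panel Track → 0
Sun 07:00 start Demo Address → 1
Sun 10:00 start Panel Talk → 2
Sun 11:00 start Poster Talk → 3
Sun 12:00 end Demo Address → 2
Sun 14:00 end Poster Talk → 1
Sun 14:00 start Workshop Presentation → 2
Sun 16:00 end Panel Talk → 1
Sun 19:00 end Workshop Presentation → 0
Peak is 3, at Sun 11:00 (Demo Address, Panel Talk, Poster Talk).

3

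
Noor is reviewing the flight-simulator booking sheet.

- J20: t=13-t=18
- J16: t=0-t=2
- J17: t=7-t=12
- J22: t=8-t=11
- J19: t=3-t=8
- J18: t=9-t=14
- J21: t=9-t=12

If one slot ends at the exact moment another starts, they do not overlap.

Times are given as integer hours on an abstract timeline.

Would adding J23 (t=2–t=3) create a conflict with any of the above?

No — it doesn't clash with anything

J16: ends t=2 at or before J23 starts t=2 → clear.
J19: starts t=3 at or after J23 ends t=3 → clear.
J17: starts t=7 at or after J23 ends t=3 → clear.
J22: starts t=8 at or after J23 ends t=3 → clear.
J18: starts t=9 at or after J23 ends t=3 → clear.
J21: starts t=9 at or after J23 ends t=3 → clear.
J20: starts t=13 at or after J23 ends t=3 → clear.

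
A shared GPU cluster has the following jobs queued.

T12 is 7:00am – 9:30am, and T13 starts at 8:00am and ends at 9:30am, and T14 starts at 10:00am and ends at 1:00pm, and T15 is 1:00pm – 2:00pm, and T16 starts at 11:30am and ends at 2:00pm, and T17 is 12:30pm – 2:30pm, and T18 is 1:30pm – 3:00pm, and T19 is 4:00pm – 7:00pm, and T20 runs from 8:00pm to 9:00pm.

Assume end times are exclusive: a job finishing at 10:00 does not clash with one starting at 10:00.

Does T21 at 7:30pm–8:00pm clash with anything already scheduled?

No — it doesn't clash with anything

T12: ends 9:30am at or before T21 starts 7:30pm → clear.
T13: ends 9:30am at or before T21 starts 7:30pm → clear.
T14: ends 1:00pm at or before T21 starts 7:30pm → clear.
T16: ends 2:00pm at or before T21 starts 7:30pm → clear.
T17: ends 2:30pm at or before T21 starts 7:30pm → clear.
T15: ends 2:00pm at or before T21 starts 7:30pm → clear.
T18: ends 3:00pm at or before T21 starts 7:30pm → clear.
T19: ends 7:00pm at or before T21 starts 7:30pm → clear.
T20: starts 8:00pm at or after T21 ends 8:00pm → clear.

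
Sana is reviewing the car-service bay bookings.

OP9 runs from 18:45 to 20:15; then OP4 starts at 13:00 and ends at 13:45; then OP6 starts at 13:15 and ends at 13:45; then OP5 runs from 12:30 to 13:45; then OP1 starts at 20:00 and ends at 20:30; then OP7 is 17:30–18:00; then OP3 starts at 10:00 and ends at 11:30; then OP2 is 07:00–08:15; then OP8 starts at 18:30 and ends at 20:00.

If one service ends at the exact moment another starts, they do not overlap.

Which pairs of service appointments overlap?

Check each pair: they overlap iff neither finishes before the other starts.
Sorted by start: OP2, OP3, OP5, OP4, OP6, OP7, OP8, OP9, OP1.
OP3 starts after OP2 ends, so nothing later overlaps OP2 either.
OP5 starts after OP3 ends, so nothing later overlaps OP3 either.
OP4 starts before OP5 ends → OP5 and OP4 overlap.
OP6 starts before OP5 ends → OP5 and OP6 overlap.
OP7 starts after OP5 ends, so nothing later overlaps OP5 either.
OP6 starts before OP4 ends → OP4 and OP6 overlap.
OP7 starts after OP4 ends, so nothing later overlaps OP4 either.
OP7 starts after OP6 ends, so nothing later overlaps OP6 either.
OP8 starts after OP7 ends, so nothing later overlaps OP7 either.
OP9 starts before OP8 ends → OP8 and OP9 overlap.
OP1 starts exactly when OP8 ends (back-to-back, no overlap).
OP1 starts before OP9 ends → OP9 and OP1 overlap.

OP1 & OP9, OP4 & OP5, OP4 & OP6, OP5 & OP6, OP8 & OP9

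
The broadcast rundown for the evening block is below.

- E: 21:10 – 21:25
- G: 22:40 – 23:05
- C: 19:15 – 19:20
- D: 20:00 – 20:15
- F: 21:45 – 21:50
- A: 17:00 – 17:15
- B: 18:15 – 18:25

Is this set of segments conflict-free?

Two intervals overlap when each starts before the other ends.
Sorted by start: A, B, C, D, E, F, G.
B starts after A ends — done with A.
C starts after B ends — done with B.
D starts after C ends — done with C.
E starts after D ends — done with D.
F starts after E ends — done with E.
G starts after F ends.
Every pair is clear; the schedule has no overlaps.

Yes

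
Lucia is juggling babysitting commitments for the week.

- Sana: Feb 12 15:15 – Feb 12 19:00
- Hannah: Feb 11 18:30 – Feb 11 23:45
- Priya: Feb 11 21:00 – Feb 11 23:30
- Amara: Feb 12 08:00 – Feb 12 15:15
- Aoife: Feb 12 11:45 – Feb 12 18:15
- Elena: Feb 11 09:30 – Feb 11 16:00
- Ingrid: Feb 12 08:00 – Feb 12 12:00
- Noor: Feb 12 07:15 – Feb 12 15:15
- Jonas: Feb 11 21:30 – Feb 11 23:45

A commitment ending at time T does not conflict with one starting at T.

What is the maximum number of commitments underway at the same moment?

4

Sort all start/end points and keep a running count:
Feb 11 09:30 start Elena → 1
Feb 11 16:00 end Elena → 0
Feb 11 18:30 start Hannah → 1
Feb 11 21:00 start Priya → 2
Feb 11 21:30 start Jonas → 3
Feb 11 23:30 end Priya → 2
Feb 11 23:45 end Hannah → 1
Feb 11 23:45 end Jonas → 0
Feb 12 07:15 start Noor → 1
Feb 12 08:00 start Amara → 2
Feb 12 08:00 start Ingrid → 3
Feb 12 11:45 start Aoife → 4
Feb 12 12:00 end Ingrid → 3
Feb 12 15:15 end Amara → 2
Feb 12 15:15 end Noor → 1
Feb 12 15:15 start Sana → 2
Feb 12 18:15 end Aoife → 1
Feb 12 19:00 end Sana → 0
Peak is 4, at Feb 12 11:45 (Amara, Aoife, Ingrid, Noor).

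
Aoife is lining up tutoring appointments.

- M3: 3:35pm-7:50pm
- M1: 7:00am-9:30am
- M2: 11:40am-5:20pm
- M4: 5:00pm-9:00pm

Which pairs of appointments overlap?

M2 & M3, M2 & M4, M3 & M4

Sorted by start: M1, M2, M3, M4.
M2 starts after M1 ends; M1 is clear from here.
M3 starts before M2 ends → M2 and M3 overlap.
M4 starts before M2 ends → M2 and M4 overlap.
M4 starts before M3 ends → M3 and M4 overlap.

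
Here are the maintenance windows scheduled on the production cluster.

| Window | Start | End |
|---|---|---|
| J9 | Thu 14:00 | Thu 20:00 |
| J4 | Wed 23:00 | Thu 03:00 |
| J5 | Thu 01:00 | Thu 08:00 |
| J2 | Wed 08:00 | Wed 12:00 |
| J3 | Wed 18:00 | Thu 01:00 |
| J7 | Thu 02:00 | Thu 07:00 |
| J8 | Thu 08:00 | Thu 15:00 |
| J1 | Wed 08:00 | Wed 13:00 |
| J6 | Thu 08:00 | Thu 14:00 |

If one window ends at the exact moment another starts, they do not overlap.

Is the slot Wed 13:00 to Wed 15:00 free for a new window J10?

J1: ends Wed 13:00 at or before J10 starts Wed 13:00 → clear.
J2: ends Wed 12:00 at or before J10 starts Wed 13:00 → clear.
J3: starts Wed 18:00 at or after J10 ends Wed 15:00 → clear.
J4: starts Wed 23:00 at or after J10 ends Wed 15:00 → clear.
J5: starts Thu 01:00 at or after J10 ends Wed 15:00 → clear.
J7: starts Thu 02:00 at or after J10 ends Wed 15:00 → clear.
J6: starts Thu 08:00 at or after J10 ends Wed 15:00 → clear.
J8: starts Thu 08:00 at or after J10 ends Wed 15:00 → clear.
J9: starts Thu 14:00 at or after J10 ends Wed 15:00 → clear.

Yes — the slot is free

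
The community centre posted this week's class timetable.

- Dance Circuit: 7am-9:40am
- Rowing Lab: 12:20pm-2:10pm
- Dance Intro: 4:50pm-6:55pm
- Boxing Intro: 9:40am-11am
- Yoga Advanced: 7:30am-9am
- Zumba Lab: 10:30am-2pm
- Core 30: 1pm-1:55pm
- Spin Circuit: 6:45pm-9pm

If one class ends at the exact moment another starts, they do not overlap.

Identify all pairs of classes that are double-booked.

Boxing Intro & Zumba Lab, Core 30 & Rowing Lab, Core 30 & Zumba Lab, Dance Circuit & Yoga Advanced, Dance Intro & Spin Circuit, Rowing Lab & Zumba Lab

Check each pair: they overlap iff neither finishes before the other starts.
Sorted by start: Dance Circuit, Yoga Advanced, Boxing Intro, Zumba Lab, Rowing Lab, Core 30, Dance Intro, Spin Circuit.
Yoga Advanced starts before Dance Circuit ends → Dance Circuit and Yoga Advanced overlap.
Boxing Intro starts exactly when Dance Circuit ends (back-to-back, no overlap); Dance Circuit is clear from here.
Boxing Intro starts after Yoga Advanced ends; Yoga Advanced is clear from here.
Zumba Lab starts before Boxing Intro ends → Boxing Intro and Zumba Lab overlap.
Rowing Lab starts after Boxing Intro ends; Boxing Intro is clear from here.
Rowing Lab starts before Zumba Lab ends → Zumba Lab and Rowing Lab overlap.
Core 30 starts before Zumba Lab ends → Zumba Lab and Core 30 overlap.
Dance Intro starts after Zumba Lab ends; Zumba Lab is clear from here.
Core 30 starts before Rowing Lab ends → Rowing Lab and Core 30 overlap.
Dance Intro starts after Rowing Lab ends; Rowing Lab is clear from here.
Dance Intro starts after Core 30 ends; Core 30 is clear from here.
Spin Circuit starts before Dance Intro ends → Dance Intro and Spin Circuit overlap.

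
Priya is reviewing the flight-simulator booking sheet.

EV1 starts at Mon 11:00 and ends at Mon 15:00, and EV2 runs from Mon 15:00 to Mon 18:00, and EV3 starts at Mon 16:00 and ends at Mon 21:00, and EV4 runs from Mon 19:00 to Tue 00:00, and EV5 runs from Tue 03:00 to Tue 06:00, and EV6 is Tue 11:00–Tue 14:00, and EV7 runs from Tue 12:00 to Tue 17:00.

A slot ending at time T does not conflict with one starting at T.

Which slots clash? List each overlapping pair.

Sorted by start: EV1, EV2, EV3, EV4, EV5, EV6, EV7.
EV2 starts exactly when EV1 ends (back-to-back, no overlap), so EV1 has no further overlaps.
EV3 starts before EV2 ends → EV2 and EV3 overlap.
EV4 starts after EV2 ends, so EV2 has no further overlaps.
EV4 starts before EV3 ends → EV3 and EV4 overlap.
EV5 starts after EV3 ends, so EV3 has no further overlaps.
EV5 starts after EV4 ends, so EV4 has no further overlaps.
EV6 starts after EV5 ends, so EV5 has no further overlaps.
EV7 starts before EV6 ends → EV6 and EV7 overlap.

EV2 & EV3, EV3 & EV4, EV6 & EV7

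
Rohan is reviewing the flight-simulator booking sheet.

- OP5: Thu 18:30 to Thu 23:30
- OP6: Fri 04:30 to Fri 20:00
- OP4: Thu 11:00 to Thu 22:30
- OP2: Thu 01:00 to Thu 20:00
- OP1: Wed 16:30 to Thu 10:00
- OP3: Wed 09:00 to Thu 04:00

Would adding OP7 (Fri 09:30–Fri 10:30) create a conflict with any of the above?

Yes — it overlaps OP6

OP3: ends Thu 04:00 at or before OP7 starts Fri 09:30 → clear.
OP1: ends Thu 10:00 at or before OP7 starts Fri 09:30 → clear.
OP2: ends Thu 20:00 at or before OP7 starts Fri 09:30 → clear.
OP4: ends Thu 22:30 at or before OP7 starts Fri 09:30 → clear.
OP5: ends Thu 23:30 at or before OP7 starts Fri 09:30 → clear.
OP6: starts Fri 04:30 before OP7 ends Fri 10:30, and ends Fri 20:00 after OP7 starts Fri 09:30 → overlap.
OP7 overlaps OP6.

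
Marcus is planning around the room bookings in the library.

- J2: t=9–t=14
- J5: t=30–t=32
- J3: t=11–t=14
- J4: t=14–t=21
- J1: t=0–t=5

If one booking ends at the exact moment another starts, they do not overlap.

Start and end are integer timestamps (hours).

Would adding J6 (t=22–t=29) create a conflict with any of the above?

J1: ends t=5 at or before J6 starts t=22 → clear.
J2: ends t=14 at or before J6 starts t=22 → clear.
J3: ends t=14 at or before J6 starts t=22 → clear.
J4: ends t=21 at or before J6 starts t=22 → clear.
J5: starts t=30 at or after J6 ends t=29 → clear.

No — it doesn't clash with anything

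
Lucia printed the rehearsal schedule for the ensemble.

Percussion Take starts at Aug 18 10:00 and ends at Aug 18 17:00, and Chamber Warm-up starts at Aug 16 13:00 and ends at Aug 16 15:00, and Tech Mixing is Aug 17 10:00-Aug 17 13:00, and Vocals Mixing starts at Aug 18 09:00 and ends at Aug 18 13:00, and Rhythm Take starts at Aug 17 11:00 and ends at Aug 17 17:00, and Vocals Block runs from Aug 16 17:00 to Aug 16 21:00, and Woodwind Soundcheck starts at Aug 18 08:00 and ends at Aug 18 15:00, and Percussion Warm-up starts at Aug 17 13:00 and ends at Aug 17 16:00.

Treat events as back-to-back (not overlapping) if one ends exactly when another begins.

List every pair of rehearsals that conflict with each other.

Percussion Take & Vocals Mixing, Percussion Take & Woodwind Soundcheck, Percussion Warm-up & Rhythm Take, Rhythm Take & Tech Mixing, Vocals Mixing & Woodwind Soundcheck

Check each pair: they overlap iff neither finishes before the other starts.
Sorted by start: Chamber Warm-up, Vocals Block, Tech Mixing, Rhythm Take, Percussion Warm-up, Woodwind Soundcheck, Vocals Mixing, Percussion Take.
Vocals Block starts after Chamber Warm-up ends — done with Chamber Warm-up.
Tech Mixing starts after Vocals Block ends — done with Vocals Block.
Rhythm Take starts before Tech Mixing ends → Tech Mixing and Rhythm Take overlap.
Percussion Warm-up starts exactly when Tech Mixing ends (back-to-back, no overlap) — done with Tech Mixing.
Percussion Warm-up starts before Rhythm Take ends → Rhythm Take and Percussion Warm-up overlap.
Woodwind Soundcheck starts after Rhythm Take ends — done with Rhythm Take.
Woodwind Soundcheck starts after Percussion Warm-up ends — done with Percussion Warm-up.
Vocals Mixing starts before Woodwind Soundcheck ends → Woodwind Soundcheck and Vocals Mixing overlap.
Percussion Take starts before Woodwind Soundcheck ends → Woodwind Soundcheck and Percussion Take overlap.
Percussion Take starts before Vocals Mixing ends → Vocals Mixing and Percussion Take overlap.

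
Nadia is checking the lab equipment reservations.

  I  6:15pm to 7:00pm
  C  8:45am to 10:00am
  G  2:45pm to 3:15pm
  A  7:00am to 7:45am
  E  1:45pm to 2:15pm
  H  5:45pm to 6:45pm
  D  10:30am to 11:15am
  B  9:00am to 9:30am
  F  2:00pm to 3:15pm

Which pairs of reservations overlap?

Sorted by start: A, C, B, D, E, F, G, H, I.
C starts after A ends, so nothing later overlaps A either.
B starts before C ends → C and B overlap.
D starts after C ends, so nothing later overlaps C either.
D starts after B ends, so nothing later overlaps B either.
E starts after D ends, so nothing later overlaps D either.
F starts before E ends → E and F overlap.
G starts after E ends, so nothing later overlaps E either.
G starts before F ends → F and G overlap.
H starts after F ends, so nothing later overlaps F either.
H starts after G ends, so nothing later overlaps G either.
I starts before H ends → H and I overlap.

B & C, E & F, F & G, H & I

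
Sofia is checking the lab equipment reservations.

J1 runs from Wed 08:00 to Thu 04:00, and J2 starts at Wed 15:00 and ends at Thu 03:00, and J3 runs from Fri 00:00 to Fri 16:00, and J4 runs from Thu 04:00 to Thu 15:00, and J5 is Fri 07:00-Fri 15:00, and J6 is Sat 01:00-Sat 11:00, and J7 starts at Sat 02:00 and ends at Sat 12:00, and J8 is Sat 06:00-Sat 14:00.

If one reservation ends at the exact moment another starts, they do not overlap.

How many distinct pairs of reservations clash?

Sorted by start: J1, J2, J4, J3, J5, J6, J7, J8.
J2 starts before J1 ends → J1 and J2 overlap.
J4 starts exactly when J1 ends (back-to-back, no overlap) — done with J1.
J4 starts after J2 ends — done with J2.
J3 starts after J4 ends — done with J4.
J5 starts before J3 ends → J3 and J5 overlap.
J6 starts after J3 ends — done with J3.
J6 starts after J5 ends — done with J5.
J7 starts before J6 ends → J6 and J7 overlap.
J8 starts before J6 ends → J6 and J8 overlap.
J8 starts before J7 ends → J7 and J8 overlap.
Overlapping pairs: J1 & J2, J3 & J5, J6 & J7, J6 & J8, J7 & J8 — 5 in total.

5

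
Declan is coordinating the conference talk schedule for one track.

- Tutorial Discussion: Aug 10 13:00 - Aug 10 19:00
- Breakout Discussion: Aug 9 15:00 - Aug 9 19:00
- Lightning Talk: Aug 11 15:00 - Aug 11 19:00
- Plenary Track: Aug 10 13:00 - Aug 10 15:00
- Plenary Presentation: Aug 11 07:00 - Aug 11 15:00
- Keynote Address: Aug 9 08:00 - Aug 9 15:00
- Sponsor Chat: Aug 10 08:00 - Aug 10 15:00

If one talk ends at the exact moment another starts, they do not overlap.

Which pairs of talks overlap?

Plenary Track & Sponsor Chat, Plenary Track & Tutorial Discussion, Sponsor Chat & Tutorial Discussion

Two intervals overlap when each starts before the other ends.
Sorted by start: Keynote Address, Breakout Discussion, Sponsor Chat, Plenary Track, Tutorial Discussion, Plenary Presentation, Lightning Talk.
Breakout Discussion starts exactly when Keynote Address ends (back-to-back, no overlap), so nothing later overlaps Keynote Address either.
Sponsor Chat starts after Breakout Discussion ends, so nothing later overlaps Breakout Discussion either.
Plenary Track starts before Sponsor Chat ends → Sponsor Chat and Plenary Track overlap.
Tutorial Discussion starts before Sponsor Chat ends → Sponsor Chat and Tutorial Discussion overlap.
Plenary Presentation starts after Sponsor Chat ends, so nothing later overlaps Sponsor Chat either.
Tutorial Discussion starts before Plenary Track ends → Plenary Track and Tutorial Discussion overlap.
Plenary Presentation starts after Plenary Track ends, so nothing later overlaps Plenary Track either.
Plenary Presentation starts after Tutorial Discussion ends, so nothing later overlaps Tutorial Discussion either.
Lightning Talk starts exactly when Plenary Presentation ends (back-to-back, no overlap).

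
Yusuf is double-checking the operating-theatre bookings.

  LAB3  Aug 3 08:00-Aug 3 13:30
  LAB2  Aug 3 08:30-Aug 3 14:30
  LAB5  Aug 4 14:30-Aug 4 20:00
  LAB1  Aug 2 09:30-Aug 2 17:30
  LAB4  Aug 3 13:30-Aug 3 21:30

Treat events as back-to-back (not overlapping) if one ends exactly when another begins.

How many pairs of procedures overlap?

2

Sorted by start: LAB1, LAB3, LAB2, LAB4, LAB5.
LAB3 starts after LAB1 ends; LAB1 is clear from here.
LAB2 starts before LAB3 ends → LAB3 and LAB2 overlap.
LAB4 starts exactly when LAB3 ends (back-to-back, no overlap); LAB3 is clear from here.
LAB4 starts before LAB2 ends → LAB2 and LAB4 overlap.
LAB5 starts after LAB2 ends.
LAB5 starts after LAB4 ends.
Overlapping pairs: LAB2 & LAB3, LAB2 & LAB4 — 2 in total.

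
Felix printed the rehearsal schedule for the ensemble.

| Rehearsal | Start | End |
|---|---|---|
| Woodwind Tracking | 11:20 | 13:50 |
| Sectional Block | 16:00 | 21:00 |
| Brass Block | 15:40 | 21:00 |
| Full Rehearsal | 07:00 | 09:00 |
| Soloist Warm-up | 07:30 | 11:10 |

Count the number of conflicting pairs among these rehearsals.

Sorted by start: Full Rehearsal, Soloist Warm-up, Woodwind Tracking, Brass Block, Sectional Block.
Soloist Warm-up starts before Full Rehearsal ends → Full Rehearsal and Soloist Warm-up overlap.
Woodwind Tracking starts after Full Rehearsal ends; Full Rehearsal is clear from here.
Woodwind Tracking starts after Soloist Warm-up ends; Soloist Warm-up is clear from here.
Brass Block starts after Woodwind Tracking ends; Woodwind Tracking is clear from here.
Sectional Block starts before Brass Block ends → Brass Block and Sectional Block overlap.
Overlapping pairs: Brass Block & Sectional Block, Full Rehearsal & Soloist Warm-up — 2 in total.

2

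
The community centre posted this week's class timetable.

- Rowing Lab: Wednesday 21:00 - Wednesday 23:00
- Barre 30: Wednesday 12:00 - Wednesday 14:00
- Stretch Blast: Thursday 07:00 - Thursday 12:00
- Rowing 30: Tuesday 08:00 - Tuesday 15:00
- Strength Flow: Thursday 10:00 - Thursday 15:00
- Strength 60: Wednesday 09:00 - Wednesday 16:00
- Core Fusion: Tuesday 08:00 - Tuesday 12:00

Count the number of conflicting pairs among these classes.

3

Two intervals overlap when each starts before the other ends.
Sorted by start: Core Fusion, Rowing 30, Strength 60, Barre 30, Rowing Lab, Stretch Blast, Strength Flow.
Rowing 30 starts before Core Fusion ends → Core Fusion and Rowing 30 overlap.
Strength 60 starts after Core Fusion ends, so nothing later overlaps Core Fusion either.
Strength 60 starts after Rowing 30 ends, so nothing later overlaps Rowing 30 either.
Barre 30 starts before Strength 60 ends → Strength 60 and Barre 30 overlap.
Rowing Lab starts after Strength 60 ends, so nothing later overlaps Strength 60 either.
Rowing Lab starts after Barre 30 ends, so nothing later overlaps Barre 30 either.
Stretch Blast starts after Rowing Lab ends, so nothing later overlaps Rowing Lab either.
Strength Flow starts before Stretch Blast ends → Stretch Blast and Strength Flow overlap.
Overlapping pairs: Barre 30 & Strength 60, Core Fusion & Rowing 30, Strength Flow & Stretch Blast — 3 in total.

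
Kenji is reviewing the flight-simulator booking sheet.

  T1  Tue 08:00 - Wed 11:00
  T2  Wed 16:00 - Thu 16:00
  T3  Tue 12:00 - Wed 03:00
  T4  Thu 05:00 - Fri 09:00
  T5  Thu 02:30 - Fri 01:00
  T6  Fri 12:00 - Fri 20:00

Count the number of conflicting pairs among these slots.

Sorted by start: T1, T3, T2, T5, T4, T6.
T3 starts before T1 ends → T1 and T3 overlap.
T2 starts after T1 ends; T1 is clear from here.
T2 starts after T3 ends; T3 is clear from here.
T5 starts before T2 ends → T2 and T5 overlap.
T4 starts before T2 ends → T2 and T4 overlap.
T6 starts after T2 ends.
T4 starts before T5 ends → T5 and T4 overlap.
T6 starts after T5 ends.
T6 starts after T4 ends.
Overlapping pairs: T1 & T3, T2 & T4, T2 & T5, T4 & T5 — 4 in total.

4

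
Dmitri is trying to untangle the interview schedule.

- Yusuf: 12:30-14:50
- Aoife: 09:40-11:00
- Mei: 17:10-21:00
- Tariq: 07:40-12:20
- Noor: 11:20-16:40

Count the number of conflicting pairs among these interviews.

3

Sorted by start: Tariq, Aoife, Noor, Yusuf, Mei.
Aoife starts before Tariq ends → Tariq and Aoife overlap.
Noor starts before Tariq ends → Tariq and Noor overlap.
Yusuf starts after Tariq ends, so nothing later overlaps Tariq either.
Noor starts after Aoife ends, so nothing later overlaps Aoife either.
Yusuf starts before Noor ends → Noor and Yusuf overlap.
Mei starts after Noor ends.
Mei starts after Yusuf ends.
Overlapping pairs: Aoife & Tariq, Noor & Tariq, Noor & Yusuf — 3 in total.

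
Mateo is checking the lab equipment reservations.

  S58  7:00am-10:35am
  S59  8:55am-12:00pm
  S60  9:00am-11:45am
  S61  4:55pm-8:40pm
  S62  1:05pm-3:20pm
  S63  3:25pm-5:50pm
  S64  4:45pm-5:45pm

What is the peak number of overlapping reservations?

3

Sweep the timeline, counting +1 at each start and −1 at each end (ends before starts at a tie):
7:00am start S58 → 1
8:55am start S59 → 2
9:00am start S60 → 3
10:35am end S58 → 2
11:45am end S60 → 1
12:00pm end S59 → 0
1:05pm start S62 → 1
3:20pm end S62 → 0
3:25pm start S63 → 1
4:45pm start S64 → 2
4:55pm start S61 → 3
5:45pm end S64 → 2
5:50pm end S63 → 1
8:40pm end S61 → 0
Peak is 3, at 9:00am (S58, S59, S60).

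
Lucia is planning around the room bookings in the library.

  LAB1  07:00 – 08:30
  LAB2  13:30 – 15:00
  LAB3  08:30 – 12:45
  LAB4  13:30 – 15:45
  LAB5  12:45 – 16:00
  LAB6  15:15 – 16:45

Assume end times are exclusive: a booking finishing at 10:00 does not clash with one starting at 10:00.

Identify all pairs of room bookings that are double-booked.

LAB2 & LAB4, LAB2 & LAB5, LAB4 & LAB5, LAB4 & LAB6, LAB5 & LAB6

Sorted by start: LAB1, LAB3, LAB5, LAB2, LAB4, LAB6.
LAB3 starts exactly when LAB1 ends (back-to-back, no overlap) — done with LAB1.
LAB5 starts exactly when LAB3 ends (back-to-back, no overlap) — done with LAB3.
LAB2 starts before LAB5 ends → LAB5 and LAB2 overlap.
LAB4 starts before LAB5 ends → LAB5 and LAB4 overlap.
LAB6 starts before LAB5 ends → LAB5 and LAB6 overlap.
LAB4 starts before LAB2 ends → LAB2 and LAB4 overlap.
LAB6 starts after LAB2 ends.
LAB6 starts before LAB4 ends → LAB4 and LAB6 overlap.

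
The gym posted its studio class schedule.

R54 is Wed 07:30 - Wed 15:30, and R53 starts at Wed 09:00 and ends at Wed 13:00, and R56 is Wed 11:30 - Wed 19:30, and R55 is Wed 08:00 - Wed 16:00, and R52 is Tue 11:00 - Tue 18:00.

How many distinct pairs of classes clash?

Sorted by start: R52, R54, R55, R53, R56.
R54 starts after R52 ends, so R52 has no further overlaps.
R55 starts before R54 ends → R54 and R55 overlap.
R53 starts before R54 ends → R54 and R53 overlap.
R56 starts before R54 ends → R54 and R56 overlap.
R53 starts before R55 ends → R55 and R53 overlap.
R56 starts before R55 ends → R55 and R56 overlap.
R56 starts before R53 ends → R53 and R56 overlap.
Overlapping pairs: R53 & R54, R53 & R55, R53 & R56, R54 & R55, R54 & R56, R55 & R56 — 6 in total.

6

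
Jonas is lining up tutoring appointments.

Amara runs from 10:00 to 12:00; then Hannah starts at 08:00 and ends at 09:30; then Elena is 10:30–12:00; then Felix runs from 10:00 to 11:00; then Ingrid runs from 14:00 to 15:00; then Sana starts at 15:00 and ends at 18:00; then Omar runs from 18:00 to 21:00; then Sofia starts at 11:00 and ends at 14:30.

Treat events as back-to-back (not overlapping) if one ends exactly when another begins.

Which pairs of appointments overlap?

Amara & Elena, Amara & Felix, Amara & Sofia, Elena & Felix, Elena & Sofia, Ingrid & Sofia

Sorted by start: Hannah, Amara, Felix, Elena, Sofia, Ingrid, Sana, Omar.
Amara starts after Hannah ends, so Hannah has no further overlaps.
Felix starts before Amara ends → Amara and Felix overlap.
Elena starts before Amara ends → Amara and Elena overlap.
Sofia starts before Amara ends → Amara and Sofia overlap.
Ingrid starts after Amara ends, so Amara has no further overlaps.
Elena starts before Felix ends → Felix and Elena overlap.
Sofia starts exactly when Felix ends (back-to-back, no overlap), so Felix has no further overlaps.
Sofia starts before Elena ends → Elena and Sofia overlap.
Ingrid starts after Elena ends, so Elena has no further overlaps.
Ingrid starts before Sofia ends → Sofia and Ingrid overlap.
Sana starts after Sofia ends, so Sofia has no further overlaps.
Sana starts exactly when Ingrid ends (back-to-back, no overlap), so Ingrid has no further overlaps.
Omar starts exactly when Sana ends (back-to-back, no overlap).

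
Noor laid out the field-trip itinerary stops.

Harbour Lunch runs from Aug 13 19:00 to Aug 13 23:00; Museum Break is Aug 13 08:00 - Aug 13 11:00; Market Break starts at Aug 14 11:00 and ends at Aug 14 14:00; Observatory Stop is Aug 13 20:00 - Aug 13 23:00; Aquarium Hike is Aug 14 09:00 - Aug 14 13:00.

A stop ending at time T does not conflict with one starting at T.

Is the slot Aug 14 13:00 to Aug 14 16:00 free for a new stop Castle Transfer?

No — it overlaps Market Break

Museum Break: ends Aug 13 11:00 at or before Castle Transfer starts Aug 14 13:00 → clear.
Harbour Lunch: ends Aug 13 23:00 at or before Castle Transfer starts Aug 14 13:00 → clear.
Observatory Stop: ends Aug 13 23:00 at or before Castle Transfer starts Aug 14 13:00 → clear.
Aquarium Hike: ends Aug 14 13:00 at or before Castle Transfer starts Aug 14 13:00 → clear.
Market Break: starts Aug 14 11:00 before Castle Transfer ends Aug 14 16:00, and ends Aug 14 14:00 after Castle Transfer starts Aug 14 13:00 → overlap.
Castle Transfer overlaps Market Break.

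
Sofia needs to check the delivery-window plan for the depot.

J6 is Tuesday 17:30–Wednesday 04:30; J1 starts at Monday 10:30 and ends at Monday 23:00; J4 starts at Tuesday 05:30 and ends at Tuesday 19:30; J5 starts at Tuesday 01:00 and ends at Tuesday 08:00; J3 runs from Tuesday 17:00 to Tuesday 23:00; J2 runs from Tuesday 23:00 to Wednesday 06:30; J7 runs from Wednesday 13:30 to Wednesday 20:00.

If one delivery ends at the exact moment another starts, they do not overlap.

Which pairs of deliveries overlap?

J2 & J6, J3 & J4, J3 & J6, J4 & J5, J4 & J6

Sorted by start: J1, J5, J4, J3, J6, J2, J7.
J5 starts after J1 ends; J1 is clear from here.
J4 starts before J5 ends → J5 and J4 overlap.
J3 starts after J5 ends; J5 is clear from here.
J3 starts before J4 ends → J4 and J3 overlap.
J6 starts before J4 ends → J4 and J6 overlap.
J2 starts after J4 ends; J4 is clear from here.
J6 starts before J3 ends → J3 and J6 overlap.
J2 starts exactly when J3 ends (back-to-back, no overlap); J3 is clear from here.
J2 starts before J6 ends → J6 and J2 overlap.
J7 starts after J6 ends.
J7 starts after J2 ends.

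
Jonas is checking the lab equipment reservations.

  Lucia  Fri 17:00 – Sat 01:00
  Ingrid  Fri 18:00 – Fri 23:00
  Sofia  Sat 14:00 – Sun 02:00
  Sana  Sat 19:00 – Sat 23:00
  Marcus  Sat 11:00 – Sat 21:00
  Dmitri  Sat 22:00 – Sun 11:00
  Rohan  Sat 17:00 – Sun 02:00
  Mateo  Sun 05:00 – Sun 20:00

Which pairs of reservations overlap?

Sorted by start: Lucia, Ingrid, Marcus, Sofia, Rohan, Sana, Dmitri, Mateo.
Ingrid starts before Lucia ends → Lucia and Ingrid overlap.
Marcus starts after Lucia ends, so nothing later overlaps Lucia either.
Marcus starts after Ingrid ends, so nothing later overlaps Ingrid either.
Sofia starts before Marcus ends → Marcus and Sofia overlap.
Rohan starts before Marcus ends → Marcus and Rohan overlap.
Sana starts before Marcus ends → Marcus and Sana overlap.
Dmitri starts after Marcus ends, so nothing later overlaps Marcus either.
Rohan starts before Sofia ends → Sofia and Rohan overlap.
Sana starts before Sofia ends → Sofia and Sana overlap.
Dmitri starts before Sofia ends → Sofia and Dmitri overlap.
Mateo starts after Sofia ends.
Sana starts before Rohan ends → Rohan and Sana overlap.
Dmitri starts before Rohan ends → Rohan and Dmitri overlap.
Mateo starts after Rohan ends.
Dmitri starts before Sana ends → Sana and Dmitri overlap.
Mateo starts after Sana ends.
Mateo starts before Dmitri ends → Dmitri and Mateo overlap.

Dmitri & Mateo, Dmitri & Rohan, Dmitri & Sana, Dmitri & Sofia, Ingrid & Lucia, Marcus & Rohan, Marcus & Sana, Marcus & Sofia, Rohan & Sana, Rohan & Sofia, Sana & Sofia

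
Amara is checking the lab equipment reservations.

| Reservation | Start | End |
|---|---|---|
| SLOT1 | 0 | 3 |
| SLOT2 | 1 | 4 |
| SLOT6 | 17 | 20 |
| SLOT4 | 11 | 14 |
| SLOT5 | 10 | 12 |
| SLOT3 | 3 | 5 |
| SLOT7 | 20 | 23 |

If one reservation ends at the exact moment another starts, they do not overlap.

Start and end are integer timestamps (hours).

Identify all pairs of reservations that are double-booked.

Sorted by start: SLOT1, SLOT2, SLOT3, SLOT5, SLOT4, SLOT6, SLOT7.
SLOT2 starts before SLOT1 ends → SLOT1 and SLOT2 overlap.
SLOT3 starts exactly when SLOT1 ends (back-to-back, no overlap) — done with SLOT1.
SLOT3 starts before SLOT2 ends → SLOT2 and SLOT3 overlap.
SLOT5 starts after SLOT2 ends — done with SLOT2.
SLOT5 starts after SLOT3 ends — done with SLOT3.
SLOT4 starts before SLOT5 ends → SLOT5 and SLOT4 overlap.
SLOT6 starts after SLOT5 ends — done with SLOT5.
SLOT6 starts after SLOT4 ends — done with SLOT4.
SLOT7 starts exactly when SLOT6 ends (back-to-back, no overlap).

SLOT1 & SLOT2, SLOT2 & SLOT3, SLOT4 & SLOT5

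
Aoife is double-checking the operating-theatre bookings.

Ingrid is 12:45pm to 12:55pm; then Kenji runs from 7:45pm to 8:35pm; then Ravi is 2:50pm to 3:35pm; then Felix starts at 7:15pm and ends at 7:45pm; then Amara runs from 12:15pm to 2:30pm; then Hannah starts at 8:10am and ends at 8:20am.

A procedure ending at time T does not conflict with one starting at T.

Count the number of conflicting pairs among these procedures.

1

Check each pair: they overlap iff neither finishes before the other starts.
Sorted by start: Hannah, Amara, Ingrid, Ravi, Felix, Kenji.
Amara starts after Hannah ends — done with Hannah.
Ingrid starts before Amara ends → Amara and Ingrid overlap.
Ravi starts after Amara ends — done with Amara.
Ravi starts after Ingrid ends — done with Ingrid.
Felix starts after Ravi ends — done with Ravi.
Kenji starts exactly when Felix ends (back-to-back, no overlap).
Overlapping pairs: Amara & Ingrid — 1 in total.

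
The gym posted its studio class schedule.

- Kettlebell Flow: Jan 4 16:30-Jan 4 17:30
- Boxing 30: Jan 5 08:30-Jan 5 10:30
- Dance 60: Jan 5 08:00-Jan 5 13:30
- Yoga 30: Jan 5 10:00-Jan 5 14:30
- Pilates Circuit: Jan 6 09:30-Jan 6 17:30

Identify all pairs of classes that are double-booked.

Boxing 30 & Dance 60, Boxing 30 & Yoga 30, Dance 60 & Yoga 30

Sorted by start: Kettlebell Flow, Dance 60, Boxing 30, Yoga 30, Pilates Circuit.
Dance 60 starts after Kettlebell Flow ends; Kettlebell Flow is clear from here.
Boxing 30 starts before Dance 60 ends → Dance 60 and Boxing 30 overlap.
Yoga 30 starts before Dance 60 ends → Dance 60 and Yoga 30 overlap.
Pilates Circuit starts after Dance 60 ends.
Yoga 30 starts before Boxing 30 ends → Boxing 30 and Yoga 30 overlap.
Pilates Circuit starts after Boxing 30 ends.
Pilates Circuit starts after Yoga 30 ends.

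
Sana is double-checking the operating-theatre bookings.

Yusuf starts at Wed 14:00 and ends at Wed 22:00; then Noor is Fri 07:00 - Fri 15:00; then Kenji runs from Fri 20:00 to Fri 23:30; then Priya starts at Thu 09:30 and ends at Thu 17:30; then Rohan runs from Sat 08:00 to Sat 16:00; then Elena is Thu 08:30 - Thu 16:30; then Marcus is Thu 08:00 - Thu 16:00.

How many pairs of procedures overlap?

Sorted by start: Yusuf, Marcus, Elena, Priya, Noor, Kenji, Rohan.
Marcus starts after Yusuf ends, so Yusuf has no further overlaps.
Elena starts before Marcus ends → Marcus and Elena overlap.
Priya starts before Marcus ends → Marcus and Priya overlap.
Noor starts after Marcus ends, so Marcus has no further overlaps.
Priya starts before Elena ends → Elena and Priya overlap.
Noor starts after Elena ends, so Elena has no further overlaps.
Noor starts after Priya ends, so Priya has no further overlaps.
Kenji starts after Noor ends, so Noor has no further overlaps.
Rohan starts after Kenji ends.
Overlapping pairs: Elena & Marcus, Elena & Priya, Marcus & Priya — 3 in total.

3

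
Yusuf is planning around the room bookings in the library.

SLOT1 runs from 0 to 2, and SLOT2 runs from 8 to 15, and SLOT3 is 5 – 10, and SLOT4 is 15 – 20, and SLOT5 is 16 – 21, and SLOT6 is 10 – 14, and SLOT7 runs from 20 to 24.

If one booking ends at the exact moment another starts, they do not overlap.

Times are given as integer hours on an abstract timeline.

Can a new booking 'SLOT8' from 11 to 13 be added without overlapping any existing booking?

SLOT1: ends 2 at or before SLOT8 starts 11 → clear.
SLOT3: ends 10 at or before SLOT8 starts 11 → clear.
SLOT2: starts 8 before SLOT8 ends 13, and ends 15 after SLOT8 starts 11 → overlap.
SLOT6: starts 10 before SLOT8 ends 13, and ends 14 after SLOT8 starts 11 → overlap.
SLOT4: starts 15 at or after SLOT8 ends 13 → clear.
SLOT5: starts 16 at or after SLOT8 ends 13 → clear.
SLOT7: starts 20 at or after SLOT8 ends 13 → clear.
SLOT8 overlaps SLOT2, SLOT6.

No — it overlaps SLOT2, SLOT6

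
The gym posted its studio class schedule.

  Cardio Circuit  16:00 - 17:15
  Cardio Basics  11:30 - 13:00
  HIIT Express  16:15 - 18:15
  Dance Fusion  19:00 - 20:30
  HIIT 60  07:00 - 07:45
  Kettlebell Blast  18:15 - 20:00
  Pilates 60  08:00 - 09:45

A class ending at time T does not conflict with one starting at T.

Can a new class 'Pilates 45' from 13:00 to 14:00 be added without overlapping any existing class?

Yes — the slot is free

HIIT 60: ends 07:45 at or before Pilates 45 starts 13:00 → clear.
Pilates 60: ends 09:45 at or before Pilates 45 starts 13:00 → clear.
Cardio Basics: ends 13:00 at or before Pilates 45 starts 13:00 → clear.
Cardio Circuit: starts 16:00 at or after Pilates 45 ends 14:00 → clear.
HIIT Express: starts 16:15 at or after Pilates 45 ends 14:00 → clear.
Kettlebell Blast: starts 18:15 at or after Pilates 45 ends 14:00 → clear.
Dance Fusion: starts 19:00 at or after Pilates 45 ends 14:00 → clear.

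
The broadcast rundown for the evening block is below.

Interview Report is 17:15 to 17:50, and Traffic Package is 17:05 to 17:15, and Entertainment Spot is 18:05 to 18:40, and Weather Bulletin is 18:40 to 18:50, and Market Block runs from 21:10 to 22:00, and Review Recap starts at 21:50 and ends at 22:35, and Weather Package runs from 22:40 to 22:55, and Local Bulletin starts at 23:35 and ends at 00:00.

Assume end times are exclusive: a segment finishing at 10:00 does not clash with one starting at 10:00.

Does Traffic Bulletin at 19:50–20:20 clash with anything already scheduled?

No — it doesn't clash with anything

Traffic Package: ends 17:15 at or before Traffic Bulletin starts 19:50 → clear.
Interview Report: ends 17:50 at or before Traffic Bulletin starts 19:50 → clear.
Entertainment Spot: ends 18:40 at or before Traffic Bulletin starts 19:50 → clear.
Weather Bulletin: ends 18:50 at or before Traffic Bulletin starts 19:50 → clear.
Market Block: starts 21:10 at or after Traffic Bulletin ends 20:20 → clear.
Review Recap: starts 21:50 at or after Traffic Bulletin ends 20:20 → clear.
Weather Package: starts 22:40 at or after Traffic Bulletin ends 20:20 → clear.
Local Bulletin: starts 23:35 at or after Traffic Bulletin ends 20:20 → clear.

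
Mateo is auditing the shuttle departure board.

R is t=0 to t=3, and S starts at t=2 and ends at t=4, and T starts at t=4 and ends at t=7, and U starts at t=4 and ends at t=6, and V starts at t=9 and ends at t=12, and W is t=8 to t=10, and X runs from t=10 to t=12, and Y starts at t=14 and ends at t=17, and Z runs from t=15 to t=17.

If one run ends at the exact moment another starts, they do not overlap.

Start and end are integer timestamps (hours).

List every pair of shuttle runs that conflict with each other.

Sorted by start: R, S, T, U, W, V, X, Y, Z.
S starts before R ends → R and S overlap.
T starts after R ends; R is clear from here.
T starts exactly when S ends (back-to-back, no overlap); S is clear from here.
U starts before T ends → T and U overlap.
W starts after T ends; T is clear from here.
W starts after U ends; U is clear from here.
V starts before W ends → W and V overlap.
X starts exactly when W ends (back-to-back, no overlap); W is clear from here.
X starts before V ends → V and X overlap.
Y starts after V ends; V is clear from here.
Y starts after X ends; X is clear from here.
Z starts before Y ends → Y and Z overlap.

R & S, T & U, V & W, V & X, Y & Z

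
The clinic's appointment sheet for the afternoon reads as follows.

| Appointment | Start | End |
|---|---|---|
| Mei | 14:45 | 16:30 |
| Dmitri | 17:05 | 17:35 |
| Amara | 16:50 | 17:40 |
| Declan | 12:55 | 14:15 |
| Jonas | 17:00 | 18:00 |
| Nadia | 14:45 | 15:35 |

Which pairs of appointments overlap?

Amara & Dmitri, Amara & Jonas, Dmitri & Jonas, Mei & Nadia

Sorted by start: Declan, Nadia, Mei, Amara, Jonas, Dmitri.
Nadia starts after Declan ends — done with Declan.
Mei starts before Nadia ends → Nadia and Mei overlap.
Amara starts after Nadia ends — done with Nadia.
Amara starts after Mei ends — done with Mei.
Jonas starts before Amara ends → Amara and Jonas overlap.
Dmitri starts before Amara ends → Amara and Dmitri overlap.
Dmitri starts before Jonas ends → Jonas and Dmitri overlap.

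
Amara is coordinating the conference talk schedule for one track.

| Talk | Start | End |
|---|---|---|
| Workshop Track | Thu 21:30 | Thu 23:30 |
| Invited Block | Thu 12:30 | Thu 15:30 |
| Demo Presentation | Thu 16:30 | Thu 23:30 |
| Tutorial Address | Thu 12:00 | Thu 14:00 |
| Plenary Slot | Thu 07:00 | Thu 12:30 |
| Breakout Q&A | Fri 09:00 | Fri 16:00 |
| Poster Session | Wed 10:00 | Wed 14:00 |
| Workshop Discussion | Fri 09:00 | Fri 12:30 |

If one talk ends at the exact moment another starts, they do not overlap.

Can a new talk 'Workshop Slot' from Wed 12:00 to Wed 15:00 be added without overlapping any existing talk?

Poster Session: starts Wed 10:00 before Workshop Slot ends Wed 15:00, and ends Wed 14:00 after Workshop Slot starts Wed 12:00 → overlap.
Plenary Slot: starts Thu 07:00 at or after Workshop Slot ends Wed 15:00 → clear.
Tutorial Address: starts Thu 12:00 at or after Workshop Slot ends Wed 15:00 → clear.
Invited Block: starts Thu 12:30 at or after Workshop Slot ends Wed 15:00 → clear.
Demo Presentation: starts Thu 16:30 at or after Workshop Slot ends Wed 15:00 → clear.
Workshop Track: starts Thu 21:30 at or after Workshop Slot ends Wed 15:00 → clear.
Breakout Q&A: starts Fri 09:00 at or after Workshop Slot ends Wed 15:00 → clear.
Workshop Discussion: starts Fri 09:00 at or after Workshop Slot ends Wed 15:00 → clear.
Workshop Slot overlaps Poster Session.

No — it overlaps Poster Session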